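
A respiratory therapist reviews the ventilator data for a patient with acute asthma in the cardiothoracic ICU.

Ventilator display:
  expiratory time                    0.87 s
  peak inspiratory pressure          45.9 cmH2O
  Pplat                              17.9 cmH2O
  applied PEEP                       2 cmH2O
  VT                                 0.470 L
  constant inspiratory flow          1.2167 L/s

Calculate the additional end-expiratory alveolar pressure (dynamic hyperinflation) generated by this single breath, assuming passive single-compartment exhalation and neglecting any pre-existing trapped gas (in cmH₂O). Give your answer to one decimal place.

4.4

R = (PIP − Pplat)/V̇ = (45.9 − 17.9) / 1.2167 = 28.0/1.2167 = 23.013 cmH2O·s/L.
C = Vt/(Pplat − PEEP) = 470.0 / (17.9 − 2) = 470.0/15.9 = 29.56 mL/cmH2O.
τ = R × C = 23.013 × 0.02956 L/cmH2O = 0.6803 s.
Fraction remaining = e^(−Te/τ) = e^(−0.87/0.6803) = 0.2784; trapped volume = 470.0 × 0.2784 = 130.85 mL.
Additional alveolar pressure from trapping ≈ V_trapped / C = 130.85 / 29.56 = 4.427 cmH2O.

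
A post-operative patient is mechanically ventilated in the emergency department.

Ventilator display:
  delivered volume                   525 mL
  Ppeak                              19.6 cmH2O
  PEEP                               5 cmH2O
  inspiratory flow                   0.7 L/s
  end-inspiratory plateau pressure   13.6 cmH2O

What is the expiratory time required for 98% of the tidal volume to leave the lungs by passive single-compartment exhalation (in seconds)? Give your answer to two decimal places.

2.05

R = (PIP − Pplat)/V̇ = (19.6 − 13.6) / 0.7 = 6.0/0.7 = 8.571 cmH2O·s/L.
C = Vt/(Pplat − PEEP) = 525.0 / (13.6 − 5) = 525.0/8.6 = 61.047 mL/cmH2O.
τ = R × C = 8.571 × 0.06105 L/cmH2O = 0.5233 s.
t = −τ·ln(1 − 0.98) = −0.5233·ln(0.02) = 2.047 s.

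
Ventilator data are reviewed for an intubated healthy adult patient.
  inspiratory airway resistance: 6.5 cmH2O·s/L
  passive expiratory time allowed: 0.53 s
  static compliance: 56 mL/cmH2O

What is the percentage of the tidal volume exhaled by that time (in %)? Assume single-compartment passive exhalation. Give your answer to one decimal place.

τ = R × C = 6.5 × 56 mL/cmH2O = 6.5 × 0.056 L/cmH2O = 0.364 s.
Passive exhalation: V(t)/V₀ = e^(−t/τ) = e^(−0.53/0.364) = 0.2332.
Fraction exhaled = 1 − 0.2332 = 0.7668 → 76.68%.

76.7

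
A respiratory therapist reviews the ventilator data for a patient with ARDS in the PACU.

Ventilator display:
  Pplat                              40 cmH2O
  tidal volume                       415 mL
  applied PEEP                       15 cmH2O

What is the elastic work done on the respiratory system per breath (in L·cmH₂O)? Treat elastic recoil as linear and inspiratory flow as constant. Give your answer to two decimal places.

Elastic work ≈ ½ × (Pplat − PEEP) × Vt = 0.5 × (40 − 15) × 0.415 L = 0.5 × 25.0 × 0.415 = 5.188 L·cmH2O.

5.19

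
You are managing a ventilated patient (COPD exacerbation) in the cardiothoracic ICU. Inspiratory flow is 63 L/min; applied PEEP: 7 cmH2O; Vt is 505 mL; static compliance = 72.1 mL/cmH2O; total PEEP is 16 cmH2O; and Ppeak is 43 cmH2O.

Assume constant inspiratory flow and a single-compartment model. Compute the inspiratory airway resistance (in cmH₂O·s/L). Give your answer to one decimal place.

Flow: 63 L/min ÷ 60 = 1.05 L/s.
Total PEEP = 16 cmH2O (set 7 + intrinsic 9); this is the baseline alveolar pressure.
Equation of motion (constant flow): PIP = Vt/C + R·V̇ + PEEP.
R·V̇ = PIP − Vt/C − PEEP = 43 − 505/72.1 − 16 = 43 − 7.004 − 16 = 19.996 cmH2O.
R = 19.996 / 1.05 = 19.044 cmH2O·s/L.

19.0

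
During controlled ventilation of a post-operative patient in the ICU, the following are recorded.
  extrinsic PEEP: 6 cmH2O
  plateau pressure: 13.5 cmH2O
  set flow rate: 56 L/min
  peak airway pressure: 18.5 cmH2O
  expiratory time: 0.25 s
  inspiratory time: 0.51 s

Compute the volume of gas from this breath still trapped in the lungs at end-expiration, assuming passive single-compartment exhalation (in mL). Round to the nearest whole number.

228

Flow: 56 L/min ÷ 60 = 0.9333 L/s.
Vt = flow × Ti = 0.9333 L/s × 0.51 s × 1000 mL/L = 475.98 mL.
R = (PIP − Pplat)/V̇ = (18.5 − 13.5) / 0.9333 = 5.0/0.9333 = 5.357 cmH2O·s/L.
C = Vt/(Pplat − PEEP) = 475.98 / (13.5 − 6) = 475.98/7.5 = 63.464 mL/cmH2O.
τ = R × C = 5.357 × 0.06346 L/cmH2O = 0.34 s.
Fraction remaining = e^(−Te/τ) = e^(−0.25/0.34) = 0.4794.
Trapped volume = 475.98 × 0.4794 = 228.18 mL.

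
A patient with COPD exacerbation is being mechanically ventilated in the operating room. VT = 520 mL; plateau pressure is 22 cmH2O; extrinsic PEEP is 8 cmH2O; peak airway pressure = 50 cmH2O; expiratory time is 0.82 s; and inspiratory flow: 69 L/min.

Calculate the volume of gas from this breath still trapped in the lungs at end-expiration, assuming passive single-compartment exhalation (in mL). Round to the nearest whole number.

Flow: 69 L/min ÷ 60 = 1.15 L/s.
R = (PIP − Pplat)/V̇ = (50 − 22) / 1.15 = 28.0/1.15 = 24.348 cmH2O·s/L.
C = Vt/(Pplat − PEEP) = 520.0 / (22 − 8) = 520.0/14.0 = 37.143 mL/cmH2O.
τ = R × C = 24.348 × 0.03714 L/cmH2O = 0.9043 s.
Fraction remaining = e^(−Te/τ) = e^(−0.82/0.9043) = 0.4038.
Trapped volume = 520.0 × 0.4038 = 209.98 mL.

210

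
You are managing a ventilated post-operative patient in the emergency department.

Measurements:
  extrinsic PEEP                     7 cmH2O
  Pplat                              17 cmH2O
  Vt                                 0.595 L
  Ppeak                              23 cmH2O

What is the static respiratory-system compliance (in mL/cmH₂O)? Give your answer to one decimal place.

59.5

Cstat = Vt / (Pplat − PEEP) = 595 / (17 − 7) = 595 / 10.0 = 59.5 mL/cmH2O.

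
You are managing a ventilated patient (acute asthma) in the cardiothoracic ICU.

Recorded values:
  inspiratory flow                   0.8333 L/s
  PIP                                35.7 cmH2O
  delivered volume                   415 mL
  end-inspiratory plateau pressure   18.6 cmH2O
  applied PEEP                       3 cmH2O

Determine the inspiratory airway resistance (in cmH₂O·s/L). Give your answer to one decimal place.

20.5

Raw = (PIP − Pplat) / flow = (35.7 − 18.6) / 0.8333 = 17.1 / 0.8333 = 20.521 cmH2O·s/L.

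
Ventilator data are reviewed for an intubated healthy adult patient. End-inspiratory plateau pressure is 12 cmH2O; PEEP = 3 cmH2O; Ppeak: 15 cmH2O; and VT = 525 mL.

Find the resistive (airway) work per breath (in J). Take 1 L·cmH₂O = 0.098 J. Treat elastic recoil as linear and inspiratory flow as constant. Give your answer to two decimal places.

With constant inspiratory flow the resistive pressure is constant at PIP − Pplat = 15 − 12 = 3.0 cmH2O, so resistive work = 3.0 × 0.525 = 1.575 L·cmH2O.
× 0.098 J/(L·cmH2O) → 0.1544 J.

0.15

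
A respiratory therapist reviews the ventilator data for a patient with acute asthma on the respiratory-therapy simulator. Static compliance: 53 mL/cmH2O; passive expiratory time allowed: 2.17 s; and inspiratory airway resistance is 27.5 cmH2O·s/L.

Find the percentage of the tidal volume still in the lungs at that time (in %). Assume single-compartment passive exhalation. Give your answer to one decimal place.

τ = R × C = 27.5 × 53 mL/cmH2O = 27.5 × 0.053 L/cmH2O = 1.458 s.
Passive exhalation: V(t)/V₀ = e^(−t/τ) = e^(−2.17/1.458) = 0.2257.
Fraction remaining = 0.2257 → 22.57%.

22.6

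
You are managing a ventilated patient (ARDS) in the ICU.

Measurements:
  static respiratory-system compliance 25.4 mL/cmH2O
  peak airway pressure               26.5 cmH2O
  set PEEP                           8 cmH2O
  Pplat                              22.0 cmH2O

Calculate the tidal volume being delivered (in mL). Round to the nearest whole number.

Vt = Cstat × (Pplat − PEEP) = 25.4 × (22.0 − 8) = 25.4 × 14.0 = 355.6 mL.

356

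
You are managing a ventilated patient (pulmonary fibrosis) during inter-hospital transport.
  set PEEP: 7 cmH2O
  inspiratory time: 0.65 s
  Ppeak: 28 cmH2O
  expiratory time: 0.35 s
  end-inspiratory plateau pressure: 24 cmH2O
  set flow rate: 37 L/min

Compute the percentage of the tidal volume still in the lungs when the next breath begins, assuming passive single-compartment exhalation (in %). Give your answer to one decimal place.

10.1

Flow: 37 L/min ÷ 60 = 0.6167 L/s.
Vt = flow × Ti = 0.6167 L/s × 0.65 s × 1000 mL/L = 400.86 mL.
R = (PIP − Pplat)/V̇ = (28 − 24) / 0.6167 = 4.0/0.6167 = 6.486 cmH2O·s/L.
C = Vt/(Pplat − PEEP) = 400.86 / (24 − 7) = 400.86/17.0 = 23.58 mL/cmH2O.
τ = R × C = 6.486 × 0.02358 L/cmH2O = 0.1529 s.
Fraction remaining at end-expiration = e^(−Te/τ) = e^(−0.35/0.1529) = 0.1014 → 10.14%.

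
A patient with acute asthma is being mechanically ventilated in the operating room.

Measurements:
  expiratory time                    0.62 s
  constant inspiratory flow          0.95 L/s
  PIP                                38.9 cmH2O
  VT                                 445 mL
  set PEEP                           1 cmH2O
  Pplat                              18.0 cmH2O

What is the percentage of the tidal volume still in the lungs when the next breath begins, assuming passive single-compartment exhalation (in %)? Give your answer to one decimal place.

R = (PIP − Pplat)/V̇ = (38.9 − 18.0) / 0.95 = 20.9/0.95 = 22.0 cmH2O·s/L.
C = Vt/(Pplat − PEEP) = 445.0 / (18.0 − 1) = 445.0/17.0 = 26.176 mL/cmH2O.
τ = R × C = 22.0 × 0.02618 L/cmH2O = 0.576 s.
Fraction remaining at end-expiration = e^(−Te/τ) = e^(−0.62/0.576) = 0.3408 → 34.08%.

34.1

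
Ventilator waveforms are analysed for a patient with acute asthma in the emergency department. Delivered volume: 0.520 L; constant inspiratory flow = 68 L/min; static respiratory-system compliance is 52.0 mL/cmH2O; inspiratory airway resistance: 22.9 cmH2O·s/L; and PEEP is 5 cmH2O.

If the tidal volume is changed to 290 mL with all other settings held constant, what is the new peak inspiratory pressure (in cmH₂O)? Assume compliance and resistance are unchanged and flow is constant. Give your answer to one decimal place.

Flow: 68 L/min ÷ 60 = 1.1333 L/s.
PIP = Vt/C + R·V̇ + PEEP (constant-flow equation of motion).
Only the elastic term changes: ΔPIP = ΔVt / C = (290 − 520) / 52.0 = -4.423 cmH2O.
Original PIP = 520/52.0 + 22.9×1.1333 + 5 = 40.953 cmH2O; new PIP = 40.953 + (-4.423) = 36.53 cmH2O.

36.5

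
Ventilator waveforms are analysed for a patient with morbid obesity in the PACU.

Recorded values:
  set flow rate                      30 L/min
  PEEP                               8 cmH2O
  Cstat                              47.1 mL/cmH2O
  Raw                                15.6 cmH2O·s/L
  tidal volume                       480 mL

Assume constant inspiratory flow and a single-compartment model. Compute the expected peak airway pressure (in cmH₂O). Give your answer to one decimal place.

26.0

Flow: 30 L/min ÷ 60 = 0.5 L/s.
Equation of motion (constant flow): PIP = Vt/C + R·V̇ + PEEP.
PIP = 480/47.1 + 15.6×0.5 + 8 = 10.191 + 7.8 + 8 = 25.991 cmH2O.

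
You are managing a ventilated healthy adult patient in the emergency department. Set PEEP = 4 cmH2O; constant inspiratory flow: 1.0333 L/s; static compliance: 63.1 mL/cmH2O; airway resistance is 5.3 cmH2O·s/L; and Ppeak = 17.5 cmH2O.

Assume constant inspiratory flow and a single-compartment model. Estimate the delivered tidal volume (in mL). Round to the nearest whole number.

506

Equation of motion (constant flow): PIP = Vt/C + R·V̇ + PEEP.
Vt/C = PIP − R·V̇ − PEEP = 17.5 − 5.476 − 4 = 8.024 cmH2O.
Vt = C × 8.024 = 63.1 × 8.024 = 506.31 mL.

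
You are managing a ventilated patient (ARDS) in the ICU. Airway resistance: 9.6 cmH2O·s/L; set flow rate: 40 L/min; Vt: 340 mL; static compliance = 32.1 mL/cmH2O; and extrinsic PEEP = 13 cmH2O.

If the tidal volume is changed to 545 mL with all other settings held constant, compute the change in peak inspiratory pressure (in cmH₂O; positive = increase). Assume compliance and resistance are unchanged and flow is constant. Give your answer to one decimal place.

PIP = Vt/C + R·V̇ + PEEP (constant-flow equation of motion).
Only the elastic term changes: ΔPIP = ΔVt / C = (545 − 340) / 32.1 = 6.386 cmH2O.

6.4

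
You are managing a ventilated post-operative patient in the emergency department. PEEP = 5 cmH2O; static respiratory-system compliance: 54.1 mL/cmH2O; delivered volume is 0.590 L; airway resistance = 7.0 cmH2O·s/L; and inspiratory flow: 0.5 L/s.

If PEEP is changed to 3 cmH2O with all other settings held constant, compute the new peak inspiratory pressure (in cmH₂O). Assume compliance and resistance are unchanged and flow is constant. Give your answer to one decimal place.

PIP = Vt/C + R·V̇ + PEEP (constant-flow equation of motion).
Only the baseline term changes: ΔPIP = ΔPEEP = 3 − 5 = -2.0 cmH2O.
Original PIP = 590/54.1 + 7.0×0.5 + 5 = 19.406 cmH2O; new PIP = 19.406 + (-2.0) = 17.406 cmH2O.

17.4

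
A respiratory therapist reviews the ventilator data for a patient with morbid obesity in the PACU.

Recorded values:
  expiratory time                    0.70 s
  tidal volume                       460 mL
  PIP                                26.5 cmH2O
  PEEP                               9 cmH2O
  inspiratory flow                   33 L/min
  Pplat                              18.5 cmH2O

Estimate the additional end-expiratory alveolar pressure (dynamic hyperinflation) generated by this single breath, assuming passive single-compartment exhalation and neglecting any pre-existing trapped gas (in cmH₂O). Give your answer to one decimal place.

Flow: 33 L/min ÷ 60 = 0.55 L/s.
R = (PIP − Pplat)/V̇ = (26.5 − 18.5) / 0.55 = 8.0/0.55 = 14.545 cmH2O·s/L.
C = Vt/(Pplat − PEEP) = 460.0 / (18.5 − 9) = 460.0/9.5 = 48.421 mL/cmH2O.
τ = R × C = 14.545 × 0.04842 L/cmH2O = 0.7043 s.
Fraction remaining = e^(−Te/τ) = e^(−0.70/0.7043) = 0.3701; trapped volume = 460.0 × 0.3701 = 170.25 mL.
Additional alveolar pressure from trapping ≈ V_trapped / C = 170.25 / 48.421 = 3.516 cmH2O.

3.5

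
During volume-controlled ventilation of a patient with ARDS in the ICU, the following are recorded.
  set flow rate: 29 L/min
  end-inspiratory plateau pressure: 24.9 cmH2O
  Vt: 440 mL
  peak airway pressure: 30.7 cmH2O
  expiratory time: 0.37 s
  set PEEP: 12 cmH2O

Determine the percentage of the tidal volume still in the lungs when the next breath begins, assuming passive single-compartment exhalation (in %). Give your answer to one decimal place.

Flow: 29 L/min ÷ 60 = 0.4833 L/s.
R = (PIP − Pplat)/V̇ = (30.7 − 24.9) / 0.4833 = 5.8/0.4833 = 12.001 cmH2O·s/L.
C = Vt/(Pplat − PEEP) = 440.0 / (24.9 − 12) = 440.0/12.9 = 34.109 mL/cmH2O.
τ = R × C = 12.001 × 0.03411 L/cmH2O = 0.4094 s.
Fraction remaining at end-expiration = e^(−Te/τ) = e^(−0.37/0.4094) = 0.405 → 40.5%.

40.5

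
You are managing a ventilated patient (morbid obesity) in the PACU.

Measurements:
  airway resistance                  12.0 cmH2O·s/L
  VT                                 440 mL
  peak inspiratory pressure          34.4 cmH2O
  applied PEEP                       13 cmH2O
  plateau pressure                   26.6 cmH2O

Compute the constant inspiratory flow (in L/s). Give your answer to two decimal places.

0.65

flow = (PIP − Pplat) / Raw = 7.8 / 12.0 = 0.65 L/s.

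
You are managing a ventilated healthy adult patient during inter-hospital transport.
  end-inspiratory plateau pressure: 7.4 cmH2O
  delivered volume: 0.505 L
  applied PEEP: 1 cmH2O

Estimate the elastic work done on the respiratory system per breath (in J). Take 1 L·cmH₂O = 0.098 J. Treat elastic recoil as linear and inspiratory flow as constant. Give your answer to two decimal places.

Elastic work ≈ ½ × (Pplat − PEEP) × Vt = 0.5 × (7.4 − 1) × 0.505 L = 0.5 × 6.4 × 0.505 = 1.616 L·cmH2O.
× 0.098 J/(L·cmH2O) → 0.1584 J.

0.16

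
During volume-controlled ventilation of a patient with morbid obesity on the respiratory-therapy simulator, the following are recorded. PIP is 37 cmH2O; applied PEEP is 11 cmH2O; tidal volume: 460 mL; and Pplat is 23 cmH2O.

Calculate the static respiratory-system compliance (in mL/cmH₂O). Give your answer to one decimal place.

Cstat = Vt / (Pplat − PEEP) = 460 / (23 − 11) = 460 / 12.0 = 38.333 mL/cmH2O.

38.3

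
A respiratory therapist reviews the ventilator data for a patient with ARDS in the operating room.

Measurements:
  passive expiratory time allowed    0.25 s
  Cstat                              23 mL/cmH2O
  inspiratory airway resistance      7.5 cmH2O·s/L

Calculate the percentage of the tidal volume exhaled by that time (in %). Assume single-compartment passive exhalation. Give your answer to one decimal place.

τ = R × C = 7.5 × 23 mL/cmH2O = 7.5 × 0.023 L/cmH2O = 0.1725 s.
Passive exhalation: V(t)/V₀ = e^(−t/τ) = e^(−0.25/0.1725) = 0.2347.
Fraction exhaled = 1 − 0.2347 = 0.7653 → 76.53%.

76.5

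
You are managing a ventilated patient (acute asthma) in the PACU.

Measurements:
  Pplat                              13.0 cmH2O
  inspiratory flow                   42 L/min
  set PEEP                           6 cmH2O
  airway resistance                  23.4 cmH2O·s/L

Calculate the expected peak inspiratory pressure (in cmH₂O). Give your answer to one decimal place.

29.4

Flow: 42 L/min ÷ 60 = 0.7 L/s.
PIP = Pplat + Raw × flow = 13.0 + 23.4 × 0.7 = 13.0 + 16.38 = 29.38 cmH2O.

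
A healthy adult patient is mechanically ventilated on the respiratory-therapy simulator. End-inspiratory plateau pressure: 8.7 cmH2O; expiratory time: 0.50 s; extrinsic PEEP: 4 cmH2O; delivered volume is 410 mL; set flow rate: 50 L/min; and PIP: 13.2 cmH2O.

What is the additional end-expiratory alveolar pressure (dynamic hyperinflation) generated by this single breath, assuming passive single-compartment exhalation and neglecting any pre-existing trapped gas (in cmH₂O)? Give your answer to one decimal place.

1.6

Flow: 50 L/min ÷ 60 = 0.8333 L/s.
R = (PIP − Pplat)/V̇ = (13.2 − 8.7) / 0.8333 = 4.5/0.8333 = 5.4 cmH2O·s/L.
C = Vt/(Pplat − PEEP) = 410.0 / (8.7 − 4) = 410.0/4.7 = 87.234 mL/cmH2O.
τ = R × C = 5.4 × 0.08723 L/cmH2O = 0.471 s.
Fraction remaining = e^(−Te/τ) = e^(−0.50/0.471) = 0.3459; trapped volume = 410.0 × 0.3459 = 141.82 mL.
Additional alveolar pressure from trapping ≈ V_trapped / C = 141.82 / 87.234 = 1.626 cmH2O.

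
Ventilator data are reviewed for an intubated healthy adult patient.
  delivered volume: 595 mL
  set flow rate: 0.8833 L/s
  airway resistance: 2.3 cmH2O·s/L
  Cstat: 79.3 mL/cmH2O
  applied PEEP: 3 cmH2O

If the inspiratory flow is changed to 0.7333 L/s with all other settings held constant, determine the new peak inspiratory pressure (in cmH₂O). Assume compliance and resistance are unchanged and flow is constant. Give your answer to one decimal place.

12.2

PIP = Vt/C + R·V̇ + PEEP (constant-flow equation of motion).
Only the resistive term changes: ΔPIP = R × ΔV̇ = 2.3 × (0.7333 − 0.8833) = 2.3 × -0.15 = -0.345 cmH2O.
Original PIP = 595/79.3 + 2.3×0.8833 + 3 = 12.535 cmH2O; new PIP = 12.535 + (-0.345) = 12.19 cmH2O.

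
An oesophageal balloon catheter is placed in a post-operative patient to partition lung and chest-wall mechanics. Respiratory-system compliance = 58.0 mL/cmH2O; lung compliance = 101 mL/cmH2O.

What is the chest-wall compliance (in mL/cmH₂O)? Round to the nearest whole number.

136

1/Ccw = 1/Crs − 1/CL.
1/Ccw = 1/58.0 − 1/101 = 0.00734.
Ccw = 136.24 mL/cmH2O.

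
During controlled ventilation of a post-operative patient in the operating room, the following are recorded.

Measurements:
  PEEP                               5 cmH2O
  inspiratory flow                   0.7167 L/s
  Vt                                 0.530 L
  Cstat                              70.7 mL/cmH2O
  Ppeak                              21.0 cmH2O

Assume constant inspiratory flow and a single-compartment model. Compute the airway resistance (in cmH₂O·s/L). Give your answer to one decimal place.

11.9

Equation of motion (constant flow): PIP = Vt/C + R·V̇ + PEEP.
R·V̇ = PIP − Vt/C − PEEP = 21.0 − 530/70.7 − 5 = 21.0 − 7.496 − 5 = 8.504 cmH2O.
R = 8.504 / 0.7167 = 11.865 cmH2O·s/L.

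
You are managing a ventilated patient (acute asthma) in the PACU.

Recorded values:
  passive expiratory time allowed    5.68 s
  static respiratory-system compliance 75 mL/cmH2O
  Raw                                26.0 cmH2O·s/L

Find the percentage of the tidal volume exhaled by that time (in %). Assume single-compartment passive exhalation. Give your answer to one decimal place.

τ = R × C = 26.0 × 75 mL/cmH2O = 26.0 × 0.075 L/cmH2O = 1.95 s.
Passive exhalation: V(t)/V₀ = e^(−t/τ) = e^(−5.68/1.95) = 0.05432.
Fraction exhaled = 1 − 0.05432 = 0.9457 → 94.57%.

94.6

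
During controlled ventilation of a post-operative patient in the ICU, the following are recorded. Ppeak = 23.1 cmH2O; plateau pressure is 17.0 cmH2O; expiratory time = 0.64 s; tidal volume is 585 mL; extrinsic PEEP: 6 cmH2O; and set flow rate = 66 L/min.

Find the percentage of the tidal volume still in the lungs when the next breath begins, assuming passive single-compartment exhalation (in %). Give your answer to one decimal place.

11.4

Flow: 66 L/min ÷ 60 = 1.1 L/s.
R = (PIP − Pplat)/V̇ = (23.1 − 17.0) / 1.1 = 6.1/1.1 = 5.545 cmH2O·s/L.
C = Vt/(Pplat − PEEP) = 585.0 / (17.0 − 6) = 585.0/11.0 = 53.182 mL/cmH2O.
τ = R × C = 5.545 × 0.05318 L/cmH2O = 0.2949 s.
Fraction remaining at end-expiration = e^(−Te/τ) = e^(−0.64/0.2949) = 0.1142 → 11.42%.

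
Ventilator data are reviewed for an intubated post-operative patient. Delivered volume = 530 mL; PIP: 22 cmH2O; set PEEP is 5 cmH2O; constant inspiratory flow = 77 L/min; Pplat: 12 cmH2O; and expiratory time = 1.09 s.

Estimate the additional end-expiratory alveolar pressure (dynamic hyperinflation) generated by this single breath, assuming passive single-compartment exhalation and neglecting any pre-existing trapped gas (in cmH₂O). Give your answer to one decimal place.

1.1

Flow: 77 L/min ÷ 60 = 1.2833 L/s.
R = (PIP − Pplat)/V̇ = (22 − 12) / 1.2833 = 10.0/1.2833 = 7.792 cmH2O·s/L.
C = Vt/(Pplat − PEEP) = 530.0 / (12 − 5) = 530.0/7.0 = 75.714 mL/cmH2O.
τ = R × C = 7.792 × 0.07571 L/cmH2O = 0.5899 s.
Fraction remaining = e^(−Te/τ) = e^(−1.09/0.5899) = 0.1576; trapped volume = 530.0 × 0.1576 = 83.528 mL.
Additional alveolar pressure from trapping ≈ V_trapped / C = 83.528 / 75.714 = 1.103 cmH2O.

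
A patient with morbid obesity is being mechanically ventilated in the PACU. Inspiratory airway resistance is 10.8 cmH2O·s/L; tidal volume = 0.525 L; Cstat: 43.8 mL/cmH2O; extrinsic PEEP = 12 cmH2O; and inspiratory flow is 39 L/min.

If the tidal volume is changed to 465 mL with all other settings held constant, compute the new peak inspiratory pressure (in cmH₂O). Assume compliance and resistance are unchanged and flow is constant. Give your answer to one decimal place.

29.6

Flow: 39 L/min ÷ 60 = 0.65 L/s.
PIP = Vt/C + R·V̇ + PEEP (constant-flow equation of motion).
Only the elastic term changes: ΔPIP = ΔVt / C = (465 − 525) / 43.8 = -1.37 cmH2O.
Original PIP = 525/43.8 + 10.8×0.65 + 12 = 31.006 cmH2O; new PIP = 31.006 + (-1.37) = 29.636 cmH2O.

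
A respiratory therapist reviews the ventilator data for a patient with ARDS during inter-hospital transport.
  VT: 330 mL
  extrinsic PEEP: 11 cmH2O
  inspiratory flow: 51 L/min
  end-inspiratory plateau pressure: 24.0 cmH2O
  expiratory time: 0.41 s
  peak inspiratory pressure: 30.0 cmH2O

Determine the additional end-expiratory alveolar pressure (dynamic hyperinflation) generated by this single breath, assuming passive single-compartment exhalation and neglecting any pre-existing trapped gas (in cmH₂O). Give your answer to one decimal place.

Flow: 51 L/min ÷ 60 = 0.85 L/s.
R = (PIP − Pplat)/V̇ = (30.0 − 24.0) / 0.85 = 6.0/0.85 = 7.059 cmH2O·s/L.
C = Vt/(Pplat − PEEP) = 330.0 / (24.0 − 11) = 330.0/13.0 = 25.385 mL/cmH2O.
τ = R × C = 7.059 × 0.02539 L/cmH2O = 0.1792 s.
Fraction remaining = e^(−Te/τ) = e^(−0.41/0.1792) = 0.1015; trapped volume = 330.0 × 0.1015 = 33.495 mL.
Additional alveolar pressure from trapping ≈ V_trapped / C = 33.495 / 25.385 = 1.319 cmH2O.

1.3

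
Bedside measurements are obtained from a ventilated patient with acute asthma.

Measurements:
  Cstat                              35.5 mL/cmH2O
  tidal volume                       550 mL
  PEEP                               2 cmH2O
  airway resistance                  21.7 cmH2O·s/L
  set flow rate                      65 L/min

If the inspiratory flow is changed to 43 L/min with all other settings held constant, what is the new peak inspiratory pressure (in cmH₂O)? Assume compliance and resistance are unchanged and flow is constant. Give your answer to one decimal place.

33.0

Flow: 65 L/min ÷ 60 = 1.0833 L/s.
New flow: 43 L/min ÷ 60 = 0.7167 L/s.
PIP = Vt/C + R·V̇ + PEEP (constant-flow equation of motion).
Only the resistive term changes: ΔPIP = R × ΔV̇ = 21.7 × (0.7167 − 1.0833) = 21.7 × -0.3666 = -7.955 cmH2O.
Original PIP = 550/35.5 + 21.7×1.0833 + 2 = 41.001 cmH2O; new PIP = 41.001 + (-7.955) = 33.046 cmH2O.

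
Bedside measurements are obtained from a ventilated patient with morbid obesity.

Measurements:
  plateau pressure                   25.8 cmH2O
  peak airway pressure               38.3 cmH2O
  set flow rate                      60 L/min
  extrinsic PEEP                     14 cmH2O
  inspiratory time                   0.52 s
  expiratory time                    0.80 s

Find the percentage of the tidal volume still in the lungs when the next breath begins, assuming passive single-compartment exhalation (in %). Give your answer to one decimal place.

23.4

Flow: 60 L/min ÷ 60 = 1 L/s.
Vt = flow × Ti = 1 L/s × 0.52 s × 1000 mL/L = 520.0 mL.
R = (PIP − Pplat)/V̇ = (38.3 − 25.8) / 1 = 12.5/1 = 12.5 cmH2O·s/L.
C = Vt/(Pplat − PEEP) = 520.0 / (25.8 − 14) = 520.0/11.8 = 44.068 mL/cmH2O.
τ = R × C = 12.5 × 0.04407 L/cmH2O = 0.5509 s.
Fraction remaining at end-expiration = e^(−Te/τ) = e^(−0.80/0.5509) = 0.2341 → 23.41%.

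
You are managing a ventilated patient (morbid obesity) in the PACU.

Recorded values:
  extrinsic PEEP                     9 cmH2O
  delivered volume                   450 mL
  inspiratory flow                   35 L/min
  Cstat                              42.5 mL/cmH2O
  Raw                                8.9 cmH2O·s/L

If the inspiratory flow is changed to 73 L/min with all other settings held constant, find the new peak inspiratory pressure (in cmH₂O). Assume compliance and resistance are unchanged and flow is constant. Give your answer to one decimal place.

Flow: 35 L/min ÷ 60 = 0.5833 L/s.
New flow: 73 L/min ÷ 60 = 1.2167 L/s.
PIP = Vt/C + R·V̇ + PEEP (constant-flow equation of motion).
Only the resistive term changes: ΔPIP = R × ΔV̇ = 8.9 × (1.2167 − 0.5833) = 8.9 × 0.6334 = 5.637 cmH2O.
Original PIP = 450/42.5 + 8.9×0.5833 + 9 = 24.78 cmH2O; new PIP = 24.78 + (5.637) = 30.417 cmH2O.

30.4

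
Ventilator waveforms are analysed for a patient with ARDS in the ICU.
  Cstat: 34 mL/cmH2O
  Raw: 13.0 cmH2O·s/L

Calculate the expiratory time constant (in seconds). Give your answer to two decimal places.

0.44

τ = R × C = 13.0 × 34 mL/cmH2O = 13.0 × 0.034 L/cmH2O = 0.442 s.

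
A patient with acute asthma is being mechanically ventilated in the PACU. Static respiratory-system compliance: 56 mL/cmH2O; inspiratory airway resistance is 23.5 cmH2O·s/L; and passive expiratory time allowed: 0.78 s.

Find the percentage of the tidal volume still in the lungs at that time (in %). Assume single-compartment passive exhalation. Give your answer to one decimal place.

55.3

τ = R × C = 23.5 × 56 mL/cmH2O = 23.5 × 0.056 L/cmH2O = 1.316 s.
Passive exhalation: V(t)/V₀ = e^(−t/τ) = e^(−0.78/1.316) = 0.5528.
Fraction remaining = 0.5528 → 55.28%.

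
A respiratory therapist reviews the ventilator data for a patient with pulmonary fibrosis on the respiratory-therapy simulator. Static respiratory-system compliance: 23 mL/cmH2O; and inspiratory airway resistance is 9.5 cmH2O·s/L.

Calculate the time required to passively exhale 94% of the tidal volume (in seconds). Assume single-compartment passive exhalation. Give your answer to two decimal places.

τ = R × C = 9.5 × 23 mL/cmH2O = 9.5 × 0.023 L/cmH2O = 0.2185 s.
Exhaled fraction f = 1 − e^(−t/τ) → t = −τ·ln(1 − f) = −0.2185·ln(0.06) = 0.6147 s.

0.61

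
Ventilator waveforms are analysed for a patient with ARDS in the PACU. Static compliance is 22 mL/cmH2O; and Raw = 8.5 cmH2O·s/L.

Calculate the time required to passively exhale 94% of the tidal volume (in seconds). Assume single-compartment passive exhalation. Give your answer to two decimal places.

τ = R × C = 8.5 × 22 mL/cmH2O = 8.5 × 0.022 L/cmH2O = 0.187 s.
Exhaled fraction f = 1 − e^(−t/τ) → t = −τ·ln(1 − f) = −0.187·ln(0.06) = 0.5261 s.

0.53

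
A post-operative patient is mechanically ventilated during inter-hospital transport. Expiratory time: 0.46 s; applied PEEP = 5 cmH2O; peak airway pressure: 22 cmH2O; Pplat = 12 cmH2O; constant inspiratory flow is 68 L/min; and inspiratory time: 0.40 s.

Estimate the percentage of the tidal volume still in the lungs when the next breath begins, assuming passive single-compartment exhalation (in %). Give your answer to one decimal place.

44.7

Flow: 68 L/min ÷ 60 = 1.1333 L/s.
Vt = flow × Ti = 1.1333 L/s × 0.40 s × 1000 mL/L = 453.32 mL.
R = (PIP − Pplat)/V̇ = (22 − 12) / 1.1333 = 10.0/1.1333 = 8.824 cmH2O·s/L.
C = Vt/(Pplat − PEEP) = 453.32 / (12 − 5) = 453.32/7.0 = 64.76 mL/cmH2O.
τ = R × C = 8.824 × 0.06476 L/cmH2O = 0.5714 s.
Fraction remaining at end-expiration = e^(−Te/τ) = e^(−0.46/0.5714) = 0.4471 → 44.71%.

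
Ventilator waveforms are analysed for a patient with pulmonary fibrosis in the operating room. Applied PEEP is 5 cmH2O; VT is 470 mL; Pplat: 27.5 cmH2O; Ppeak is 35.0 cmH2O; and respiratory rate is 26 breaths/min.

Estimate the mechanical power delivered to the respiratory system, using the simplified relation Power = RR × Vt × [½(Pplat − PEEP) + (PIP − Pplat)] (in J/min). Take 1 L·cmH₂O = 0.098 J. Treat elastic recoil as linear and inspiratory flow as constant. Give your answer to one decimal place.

22.5

Per-breath work = Vt × [½(Pplat−PEEP) + (PIP−Pplat)] = 0.470 × [0.5×22.5 + 7.5] = 0.470 × 18.75 = 8.813 L·cmH2O.
Power = 26 × 8.813 = 229.14 L·cmH2O/min.
× 0.098 J/(L·cmH2O) → 22.456 J/min.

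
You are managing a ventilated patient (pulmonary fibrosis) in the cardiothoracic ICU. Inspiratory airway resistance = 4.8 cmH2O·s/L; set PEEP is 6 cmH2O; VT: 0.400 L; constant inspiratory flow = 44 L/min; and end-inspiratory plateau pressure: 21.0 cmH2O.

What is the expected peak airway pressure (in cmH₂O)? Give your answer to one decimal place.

24.5

Flow: 44 L/min ÷ 60 = 0.7333 L/s.
PIP = Pplat + Raw × flow = 21.0 + 4.8 × 0.7333 = 21.0 + 3.52 = 24.52 cmH2O.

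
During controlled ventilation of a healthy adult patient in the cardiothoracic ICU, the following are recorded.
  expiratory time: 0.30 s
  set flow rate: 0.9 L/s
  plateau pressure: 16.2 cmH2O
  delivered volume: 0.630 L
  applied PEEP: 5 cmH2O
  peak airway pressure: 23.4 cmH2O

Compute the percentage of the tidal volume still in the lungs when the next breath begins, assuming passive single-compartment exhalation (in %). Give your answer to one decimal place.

R = (PIP − Pplat)/V̇ = (23.4 − 16.2) / 0.9 = 7.2/0.9 = 8.0 cmH2O·s/L.
C = Vt/(Pplat − PEEP) = 630.0 / (16.2 − 5) = 630.0/11.2 = 56.25 mL/cmH2O.
τ = R × C = 8.0 × 0.05625 L/cmH2O = 0.45 s.
Fraction remaining at end-expiration = e^(−Te/τ) = e^(−0.30/0.45) = 0.5134 → 51.34%.

51.3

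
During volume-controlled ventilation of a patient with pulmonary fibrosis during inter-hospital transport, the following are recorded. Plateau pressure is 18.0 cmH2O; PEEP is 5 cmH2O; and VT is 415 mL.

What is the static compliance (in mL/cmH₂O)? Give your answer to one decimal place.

Cstat = Vt / (Pplat − PEEP) = 415 / (18.0 − 5) = 415 / 13.0 = 31.923 mL/cmH2O.

31.9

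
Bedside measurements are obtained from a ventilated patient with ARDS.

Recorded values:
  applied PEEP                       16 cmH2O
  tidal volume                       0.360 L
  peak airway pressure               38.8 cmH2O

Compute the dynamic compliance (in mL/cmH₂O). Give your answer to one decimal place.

15.8

Dynamic compliance = Vt / (PIP − PEEP) = 360 / (38.8 − 16) = 360 / 22.8 = 15.789 mL/cmH2O.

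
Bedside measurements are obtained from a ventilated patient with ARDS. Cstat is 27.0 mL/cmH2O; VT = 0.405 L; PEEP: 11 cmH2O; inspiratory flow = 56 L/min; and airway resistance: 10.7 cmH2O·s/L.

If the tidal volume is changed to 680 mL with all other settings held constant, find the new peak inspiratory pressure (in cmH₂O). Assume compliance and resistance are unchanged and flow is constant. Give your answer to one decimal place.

46.2

Flow: 56 L/min ÷ 60 = 0.9333 L/s.
PIP = Vt/C + R·V̇ + PEEP (constant-flow equation of motion).
Only the elastic term changes: ΔPIP = ΔVt / C = (680 − 405) / 27.0 = 10.185 cmH2O.
Original PIP = 405/27.0 + 10.7×0.9333 + 11 = 35.986 cmH2O; new PIP = 35.986 + (10.185) = 46.171 cmH2O.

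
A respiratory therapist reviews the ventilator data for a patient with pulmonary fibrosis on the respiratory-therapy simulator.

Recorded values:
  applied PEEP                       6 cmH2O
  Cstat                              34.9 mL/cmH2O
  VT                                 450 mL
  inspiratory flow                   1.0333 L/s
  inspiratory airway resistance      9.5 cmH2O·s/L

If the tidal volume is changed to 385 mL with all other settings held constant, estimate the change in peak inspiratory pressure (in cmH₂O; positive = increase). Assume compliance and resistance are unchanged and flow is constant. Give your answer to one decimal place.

-1.9

PIP = Vt/C + R·V̇ + PEEP (constant-flow equation of motion).
Only the elastic term changes: ΔPIP = ΔVt / C = (385 − 450) / 34.9 = -1.862 cmH2O.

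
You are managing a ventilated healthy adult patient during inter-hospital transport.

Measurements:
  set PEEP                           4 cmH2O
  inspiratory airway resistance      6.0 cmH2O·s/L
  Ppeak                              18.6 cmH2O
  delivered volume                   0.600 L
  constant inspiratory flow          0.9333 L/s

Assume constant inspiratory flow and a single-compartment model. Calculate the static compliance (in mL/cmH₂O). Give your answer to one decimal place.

66.7

Equation of motion (constant flow): PIP = Vt/C + R·V̇ + PEEP.
Vt/C = PIP − R·V̇ − PEEP = 18.6 − 6.0×0.9333 − 4 = 18.6 − 5.6 − 4 = 9.0 cmH2O.
C = Vt / 9.0 = 600 / 9.0 = 66.667 mL/cmH2O.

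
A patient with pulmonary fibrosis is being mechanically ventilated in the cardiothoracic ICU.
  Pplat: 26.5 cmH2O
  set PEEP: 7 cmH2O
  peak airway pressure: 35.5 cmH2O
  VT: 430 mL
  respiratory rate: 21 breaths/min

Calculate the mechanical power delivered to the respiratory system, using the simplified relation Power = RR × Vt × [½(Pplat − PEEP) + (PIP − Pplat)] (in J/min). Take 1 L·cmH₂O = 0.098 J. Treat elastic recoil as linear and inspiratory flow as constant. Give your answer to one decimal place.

16.6

Per-breath work = Vt × [½(Pplat−PEEP) + (PIP−Pplat)] = 0.430 × [0.5×19.5 + 9.0] = 0.430 × 18.75 = 8.063 L·cmH2O.
Power = 21 × 8.063 = 169.32 L·cmH2O/min.
× 0.098 J/(L·cmH2O) → 16.593 J/min.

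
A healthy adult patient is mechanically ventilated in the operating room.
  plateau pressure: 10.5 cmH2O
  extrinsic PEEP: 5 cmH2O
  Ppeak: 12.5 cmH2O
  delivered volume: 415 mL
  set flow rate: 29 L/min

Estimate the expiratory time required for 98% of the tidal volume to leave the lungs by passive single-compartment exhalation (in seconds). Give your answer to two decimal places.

1.22

Flow: 29 L/min ÷ 60 = 0.4833 L/s.
R = (PIP − Pplat)/V̇ = (12.5 − 10.5) / 0.4833 = 2.0/0.4833 = 4.138 cmH2O·s/L.
C = Vt/(Pplat − PEEP) = 415.0 / (10.5 − 5) = 415.0/5.5 = 75.455 mL/cmH2O.
τ = R × C = 4.138 × 0.07546 L/cmH2O = 0.3123 s.
t = −τ·ln(1 − 0.98) = −0.3123·ln(0.02) = 1.222 s.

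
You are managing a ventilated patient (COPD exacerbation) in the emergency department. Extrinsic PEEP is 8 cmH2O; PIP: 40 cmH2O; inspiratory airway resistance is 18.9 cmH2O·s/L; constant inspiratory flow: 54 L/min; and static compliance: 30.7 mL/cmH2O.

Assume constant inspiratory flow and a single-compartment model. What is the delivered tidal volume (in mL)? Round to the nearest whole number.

460

Flow: 54 L/min ÷ 60 = 0.9 L/s.
Equation of motion (constant flow): PIP = Vt/C + R·V̇ + PEEP.
Vt/C = PIP − R·V̇ − PEEP = 40 − 17.01 − 8 = 14.99 cmH2O.
Vt = C × 14.99 = 30.7 × 14.99 = 460.19 mL.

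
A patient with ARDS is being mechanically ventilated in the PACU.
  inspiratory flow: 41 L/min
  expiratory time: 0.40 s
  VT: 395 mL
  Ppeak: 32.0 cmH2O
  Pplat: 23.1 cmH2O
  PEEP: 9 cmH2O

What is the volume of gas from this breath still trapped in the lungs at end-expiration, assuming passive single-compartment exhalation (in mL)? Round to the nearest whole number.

Flow: 41 L/min ÷ 60 = 0.6833 L/s.
R = (PIP − Pplat)/V̇ = (32.0 − 23.1) / 0.6833 = 8.9/0.6833 = 13.025 cmH2O·s/L.
C = Vt/(Pplat − PEEP) = 395.0 / (23.1 − 9) = 395.0/14.1 = 28.014 mL/cmH2O.
τ = R × C = 13.025 × 0.02801 L/cmH2O = 0.3648 s.
Fraction remaining = e^(−Te/τ) = e^(−0.40/0.3648) = 0.334.
Trapped volume = 395.0 × 0.334 = 131.93 mL.

132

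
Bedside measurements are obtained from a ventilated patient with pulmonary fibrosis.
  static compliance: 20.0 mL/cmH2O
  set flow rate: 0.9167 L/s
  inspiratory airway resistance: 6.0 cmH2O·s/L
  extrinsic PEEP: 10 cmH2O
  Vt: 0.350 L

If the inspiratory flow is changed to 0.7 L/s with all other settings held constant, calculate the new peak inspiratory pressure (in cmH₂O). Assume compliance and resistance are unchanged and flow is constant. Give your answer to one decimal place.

31.7

PIP = Vt/C + R·V̇ + PEEP (constant-flow equation of motion).
Only the resistive term changes: ΔPIP = R × ΔV̇ = 6.0 × (0.7 − 0.9167) = 6.0 × -0.2167 = -1.3 cmH2O.
Original PIP = 350/20.0 + 6.0×0.9167 + 10 = 33.0 cmH2O; new PIP = 33.0 + (-1.3) = 31.7 cmH2O.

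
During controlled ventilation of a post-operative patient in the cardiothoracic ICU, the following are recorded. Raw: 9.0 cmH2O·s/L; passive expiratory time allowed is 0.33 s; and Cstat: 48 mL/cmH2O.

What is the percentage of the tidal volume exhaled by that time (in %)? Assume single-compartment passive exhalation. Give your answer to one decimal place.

53.4

τ = R × C = 9.0 × 48 mL/cmH2O = 9.0 × 0.048 L/cmH2O = 0.432 s.
Passive exhalation: V(t)/V₀ = e^(−t/τ) = e^(−0.33/0.432) = 0.4659.
Fraction exhaled = 1 − 0.4659 = 0.5341 → 53.41%.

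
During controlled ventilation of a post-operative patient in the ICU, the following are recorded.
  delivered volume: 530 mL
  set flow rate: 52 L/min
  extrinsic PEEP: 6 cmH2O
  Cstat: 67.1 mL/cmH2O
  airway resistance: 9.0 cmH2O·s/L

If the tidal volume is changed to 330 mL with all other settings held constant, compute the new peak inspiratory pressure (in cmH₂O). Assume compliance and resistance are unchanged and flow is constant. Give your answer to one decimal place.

18.7

Flow: 52 L/min ÷ 60 = 0.8667 L/s.
PIP = Vt/C + R·V̇ + PEEP (constant-flow equation of motion).
Only the elastic term changes: ΔPIP = ΔVt / C = (330 − 530) / 67.1 = -2.981 cmH2O.
Original PIP = 530/67.1 + 9.0×0.8667 + 6 = 21.699 cmH2O; new PIP = 21.699 + (-2.981) = 18.718 cmH2O.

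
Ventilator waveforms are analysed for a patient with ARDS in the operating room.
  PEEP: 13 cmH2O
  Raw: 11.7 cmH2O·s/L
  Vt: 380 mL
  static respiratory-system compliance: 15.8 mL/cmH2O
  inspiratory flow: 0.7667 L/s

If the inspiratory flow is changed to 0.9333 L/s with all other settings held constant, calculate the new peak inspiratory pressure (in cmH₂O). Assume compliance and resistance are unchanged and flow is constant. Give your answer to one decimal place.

PIP = Vt/C + R·V̇ + PEEP (constant-flow equation of motion).
Only the resistive term changes: ΔPIP = R × ΔV̇ = 11.7 × (0.9333 − 0.7667) = 11.7 × 0.1666 = 1.949 cmH2O.
Original PIP = 380/15.8 + 11.7×0.7667 + 13 = 46.021 cmH2O; new PIP = 46.021 + (1.949) = 47.97 cmH2O.

48.0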